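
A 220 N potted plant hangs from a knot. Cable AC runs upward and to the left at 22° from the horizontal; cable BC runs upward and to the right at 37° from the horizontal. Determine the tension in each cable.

T_AC = 205.0 N, T_BC = 238.0 N

ΣF_x = 0: −T_AC·cos22° + T_BC·cos37° = 0 → T_BC = 1.16096·T_AC.
ΣF_y = 0: T_AC·sin22° + T_BC·sin37° = 220.
Substitute: T_AC·(0.374607 + 1.16096·0.601815) = 220 → T_AC = 204.977 ≈ 205.0 N.
Then T_BC = 1.16096 × 204.977 = 238.0 N.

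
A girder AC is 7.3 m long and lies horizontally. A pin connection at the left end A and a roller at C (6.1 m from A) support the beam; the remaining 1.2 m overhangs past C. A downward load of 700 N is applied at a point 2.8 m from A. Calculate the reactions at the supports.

ΣM about A: C_y·6.1 − 700·2.8 = 0 → C_y = 1960/6.1 = 321.311 ≈ 321.3 N.
ΣF_y = 0: A_y + 321.311 − 700 = 0 → A_y = 378.7 N.
ΣF_x = 0: no horizontal applied forces, so A_x = 0.

A_x = 0, A_y = 378.7 N, C_y = 321.3 N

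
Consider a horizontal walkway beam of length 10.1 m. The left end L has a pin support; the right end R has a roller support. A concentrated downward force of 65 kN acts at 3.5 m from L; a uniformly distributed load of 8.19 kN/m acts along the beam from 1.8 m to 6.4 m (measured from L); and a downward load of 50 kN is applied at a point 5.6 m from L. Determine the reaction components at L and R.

Resultant of the distributed load: 8.19 × 4.6 = 37.674 kN at 4.1 m from L.
Taking moments about L: R_y·10.1 − 65·3.5 − (8.19·4.6)·4.1 − 50·5.6 = 0 → R_y = 661.9634/10.1 = 65.5409 ≈ 65.54 kN.
ΣF_y = 0: L_y + 65.5409 − 65 − 8.19·4.6 − 50 = 0 → L_y = 87.13 kN.
ΣF_x = 0: no horizontal applied forces, so L_x = 0.

L_x = 0, L_y = 87.13 kN, R_y = 65.54 kN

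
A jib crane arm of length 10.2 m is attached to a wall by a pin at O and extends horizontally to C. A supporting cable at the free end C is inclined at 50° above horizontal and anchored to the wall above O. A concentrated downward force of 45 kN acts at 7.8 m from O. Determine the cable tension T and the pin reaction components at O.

ΣM about O: T·sin50°·10.2 − 45·7.8 = 0 → T = 351/(10.2·0.766044) = 44.9214 ≈ 44.92 kN.
ΣF_x = 0: O_x − T·cos50° = 0 → O_x = 44.9214 × 0.642788 = 28.87 kN.
ΣF_y = 0: O_y + T·sin50° − 45 = 0 → O_y = 45 − 44.9214 × 0.766044 = 10.59 kN.

T = 44.92 kN, O_x = 28.87 kN, O_y = 10.59 kN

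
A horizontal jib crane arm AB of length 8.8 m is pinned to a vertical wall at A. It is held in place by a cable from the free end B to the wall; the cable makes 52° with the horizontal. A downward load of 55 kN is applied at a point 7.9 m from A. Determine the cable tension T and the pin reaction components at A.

T = 62.66 kN, A_x = 38.58 kN, A_y = 5.625 kN

ΣM about A: T·sin52°·8.8 − 55·7.9 = 0 → T = 434.5/(8.8·0.788011) = 62.6578 ≈ 62.66 kN.
ΣF_x = 0: A_x − T·cos52° = 0 → A_x = 62.6578 × 0.615661 = 38.58 kN.
ΣF_y = 0: A_y + T·sin52° − 55 = 0 → A_y = 55 − 62.6578 × 0.788011 = 5.625 kN.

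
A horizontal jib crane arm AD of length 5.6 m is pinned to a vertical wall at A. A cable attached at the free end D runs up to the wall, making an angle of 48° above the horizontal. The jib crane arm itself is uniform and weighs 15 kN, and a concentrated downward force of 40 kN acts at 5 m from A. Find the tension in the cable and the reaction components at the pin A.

ΣM about A: T·sin48°·5.6 − 15·2.8 − 40·5 = 0 → T = 242/(5.6·0.743145) = 58.1505 ≈ 58.15 kN.
ΣF_x = 0: A_x − T·cos48° = 0 → A_x = 58.1505 × 0.669131 = 38.91 kN.
ΣF_y = 0: A_y + T·sin48° − 15 − 40 = 0 → A_y = 55 − 58.1505 × 0.743145 = 11.79 kN.

T = 58.15 kN, A_x = 38.91 kN, A_y = 11.79 kN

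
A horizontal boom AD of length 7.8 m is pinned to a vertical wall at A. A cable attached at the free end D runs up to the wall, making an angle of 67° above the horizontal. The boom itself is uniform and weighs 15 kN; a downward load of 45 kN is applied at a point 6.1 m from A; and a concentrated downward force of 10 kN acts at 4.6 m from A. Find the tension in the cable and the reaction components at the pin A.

T = 52.79 kN, A_x = 20.63 kN, A_y = 21.41 kN

ΣM about A: T·sin67°·7.8 − 15·3.9 − 45·6.1 − 10·4.6 = 0 → T = 379/(7.8·0.920505) = 52.786 ≈ 52.79 kN.
ΣF_x = 0: A_x − T·cos67° = 0 → A_x = 52.786 × 0.390731 = 20.63 kN.
ΣF_y = 0: A_y + T·sin67° − 15 − 45 − 10 = 0 → A_y = 70 − 52.786 × 0.920505 = 21.41 kN.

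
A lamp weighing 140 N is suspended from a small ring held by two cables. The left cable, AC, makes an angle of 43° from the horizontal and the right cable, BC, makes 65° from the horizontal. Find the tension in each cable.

T_AC = 62.21 N, T_BC = 107.7 N

ΣF_x = 0: −T_AC·cos43° + T_BC·cos65° = 0 → T_BC = 1.73053·T_AC.
ΣF_y = 0: T_AC·sin43° + T_BC·sin65° = 140.
Substitute: T_AC·(0.681998 + 1.73053·0.906308) = 140 → T_AC = 62.2114 ≈ 62.21 N.
Then T_BC = 1.73053 × 62.2114 = 107.7 N.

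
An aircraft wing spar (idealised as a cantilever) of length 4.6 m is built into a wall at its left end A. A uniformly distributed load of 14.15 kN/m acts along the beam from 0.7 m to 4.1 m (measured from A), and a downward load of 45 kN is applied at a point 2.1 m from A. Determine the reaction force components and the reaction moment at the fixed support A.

A_x = 0, A_y = 93.11 kN, M_A = 210.0 kN·m

Resultant of the distributed load: 14.15 × 3.4 = 48.11 kN at 2.4 m from A.
ΣF_x = 0: A_x = 0.
ΣF_y = 0: A_y − 14.15·3.4 − 45 = 0 → A_y = 93.11 kN.
ΣM about A: M_A − (14.15·3.4)·2.4 − 45·2.1 = 0 → M_A = 210.0 kN·m.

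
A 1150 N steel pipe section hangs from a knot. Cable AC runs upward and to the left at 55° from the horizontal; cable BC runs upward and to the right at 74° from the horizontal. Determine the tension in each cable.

ΣF_x = 0: −T_AC·cos55° + T_BC·cos74° = 0 → T_BC = 2.08091·T_AC.
ΣF_y = 0: T_AC·sin55° + T_BC·sin74° = 1150.
Substitute: T_AC·(0.819152 + 2.08091·0.961262) = 1150 → T_AC = 407.881 ≈ 407.9 N.
Then T_BC = 2.08091 × 407.881 = 848.8 N.

T_AC = 407.9 N, T_BC = 848.8 N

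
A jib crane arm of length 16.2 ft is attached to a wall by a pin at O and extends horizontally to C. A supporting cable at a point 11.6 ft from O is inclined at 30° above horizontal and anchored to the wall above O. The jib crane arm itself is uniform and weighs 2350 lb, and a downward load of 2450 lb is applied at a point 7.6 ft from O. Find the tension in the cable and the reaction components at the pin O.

T = 6492 lb, O_x = 5622 lb, O_y = 1554 lb

ΣM about O: T·sin30°·11.6 − 2350·8.1 − 2450·7.6 = 0 → T = 37655/(11.6·0.5) = 6492.24 ≈ 6492 lb.
ΣF_x = 0: O_x − T·cos30° = 0 → O_x = 6492.24 × 0.866025 = 5622 lb.
ΣF_y = 0: O_y + T·sin30° − 2350 − 2450 = 0 → O_y = 4800 − 6492.24 × 0.5 = 1554 lb.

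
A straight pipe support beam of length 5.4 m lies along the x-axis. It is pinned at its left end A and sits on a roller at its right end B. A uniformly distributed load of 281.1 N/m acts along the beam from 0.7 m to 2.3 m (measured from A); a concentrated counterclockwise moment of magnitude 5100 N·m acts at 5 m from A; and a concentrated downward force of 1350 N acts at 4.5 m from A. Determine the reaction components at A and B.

Resultant of the distributed load: 281.1 × 1.6 = 449.76 N at 1.5 m from A.
Taking moments about A: B_y·5.4 − (281.1·1.6)·1.5 + 5100 − 1350·4.5 = 0 → B_y = 1649.64/5.4 = 305.489 ≈ 305.5 N.
ΣF_y = 0: A_y + 305.489 − 281.1·1.6 − 1350 = 0 → A_y = 1494 N.
ΣF_x = 0: no horizontal applied forces, so A_x = 0.

A_x = 0, A_y = 1494 N, B_y = 305.5 N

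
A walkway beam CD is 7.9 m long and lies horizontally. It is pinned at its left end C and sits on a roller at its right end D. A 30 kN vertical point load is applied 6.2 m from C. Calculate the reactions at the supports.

C_x = 0, C_y = 6.456 kN, D_y = 23.54 kN

ΣM about C: D_y·7.9 − 30·6.2 = 0 → D_y = 186/7.9 = 23.5443 ≈ 23.54 kN.
ΣF_y = 0: C_y + 23.5443 − 30 = 0 → C_y = 6.456 kN.
ΣF_x = 0: no horizontal applied forces, so C_x = 0.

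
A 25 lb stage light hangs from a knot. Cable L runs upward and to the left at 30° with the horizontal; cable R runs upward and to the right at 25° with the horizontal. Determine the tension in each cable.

ΣF_x = 0: −T_L·cos30° + T_R·cos25° = 0 → T_R = 0.955553·T_L.
ΣF_y = 0: T_L·sin30° + T_R·sin25° = 25.
Substitute: T_L·(0.5 + 0.955553·0.422618) = 25 → T_L = 27.6599 ≈ 27.66 lb.
Then T_R = 0.955553 × 27.6599 = 26.43 lb.

T_L = 27.66 lb, T_R = 26.43 lb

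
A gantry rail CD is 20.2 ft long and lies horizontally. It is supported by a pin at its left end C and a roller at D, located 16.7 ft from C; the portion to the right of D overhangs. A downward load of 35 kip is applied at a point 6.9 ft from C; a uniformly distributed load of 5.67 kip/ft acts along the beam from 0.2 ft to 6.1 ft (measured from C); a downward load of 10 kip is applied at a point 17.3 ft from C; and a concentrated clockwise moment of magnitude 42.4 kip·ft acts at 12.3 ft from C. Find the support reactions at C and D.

C_x = 0, C_y = 44.78 kip, D_y = 33.67 kip

Resultant of the distributed load: 5.67 × 5.9 = 33.453 kip at 3.15 ft from C.
Moments about C: D_y·16.7 − 35·6.9 − (5.67·5.9)·3.15 − 10·17.3 − 42.4 = 0 → D_y = 562.27695/16.7 = 33.6693 ≈ 33.67 kip.
ΣF_y = 0: C_y + 33.6693 − 35 − 5.67·5.9 − 10 = 0 → C_y = 44.78 kip.
ΣF_x = 0: no horizontal applied forces, so C_x = 0.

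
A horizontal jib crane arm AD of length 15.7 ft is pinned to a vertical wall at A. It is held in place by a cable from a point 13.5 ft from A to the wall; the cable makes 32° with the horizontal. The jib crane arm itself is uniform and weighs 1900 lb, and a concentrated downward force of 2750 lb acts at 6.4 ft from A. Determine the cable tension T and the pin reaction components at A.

ΣM about A: T·sin32°·13.5 − 1900·7.85 − 2750·6.4 = 0 → T = 32515/(13.5·0.529919) = 4545.07 ≈ 4545 lb.
ΣF_x = 0: A_x − T·cos32° = 0 → A_x = 4545.07 × 0.848048 = 3854 lb.
ΣF_y = 0: A_y + T·sin32° − 1900 − 2750 = 0 → A_y = 4650 − 4545.07 × 0.529919 = 2241 lb.

T = 4545 lb, A_x = 3854 lb, A_y = 2241 lb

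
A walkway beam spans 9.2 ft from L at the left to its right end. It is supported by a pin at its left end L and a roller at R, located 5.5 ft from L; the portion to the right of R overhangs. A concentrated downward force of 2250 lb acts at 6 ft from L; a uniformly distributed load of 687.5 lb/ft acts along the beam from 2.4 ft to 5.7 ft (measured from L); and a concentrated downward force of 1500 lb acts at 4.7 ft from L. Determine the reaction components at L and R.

Resultant of the distributed load: 687.5 × 3.3 = 2268.75 lb at 4.05 ft from L.
ΣM about L: R_y·5.5 − 2250·6 − (687.5·3.3)·4.05 − 1500·4.7 = 0 → R_y = 29738.4375/5.5 = 5406.99 ≈ 5407 lb.
ΣF_y = 0: L_y + 5406.99 − 2250 − 687.5·3.3 − 1500 = 0 → L_y = 611.8 lb.
ΣF_x = 0: no horizontal applied forces, so L_x = 0.

L_x = 0, L_y = 611.8 lb, R_y = 5407 lb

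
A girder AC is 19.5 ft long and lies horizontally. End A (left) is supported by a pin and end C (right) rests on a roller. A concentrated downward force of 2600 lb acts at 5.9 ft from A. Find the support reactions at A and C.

Moments about A: C_y·19.5 − 2600·5.9 = 0 → C_y = 15340/19.5 = 786.667 ≈ 786.7 lb.
ΣF_y = 0: A_y + 786.667 − 2600 = 0 → A_y = 1813 lb.
ΣF_x = 0: no horizontal applied forces, so A_x = 0.

A_x = 0, A_y = 1813 lb, C_y = 786.7 lb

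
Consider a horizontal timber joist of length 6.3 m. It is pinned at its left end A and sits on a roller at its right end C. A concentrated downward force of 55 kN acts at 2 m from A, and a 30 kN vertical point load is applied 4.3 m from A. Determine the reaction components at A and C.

Taking moments about A: C_y·6.3 − 55·2 − 30·4.3 = 0 → C_y = 239/6.3 = 37.9365 ≈ 37.94 kN.
ΣF_y = 0: A_y + 37.9365 − 55 − 30 = 0 → A_y = 47.06 kN.
ΣF_x = 0: no horizontal applied forces, so A_x = 0.

A_x = 0, A_y = 47.06 kN, C_y = 37.94 kN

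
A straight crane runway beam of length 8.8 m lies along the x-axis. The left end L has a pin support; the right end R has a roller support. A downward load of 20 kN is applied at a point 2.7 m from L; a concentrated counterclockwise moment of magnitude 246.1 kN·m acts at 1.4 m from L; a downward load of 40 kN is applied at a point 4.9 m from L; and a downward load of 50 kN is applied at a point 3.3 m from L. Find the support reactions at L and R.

ΣM about L: R_y·8.8 − 20·2.7 + 246.1 − 40·4.9 − 50·3.3 = 0 → R_y = 168.9/8.8 = 19.1932 ≈ 19.19 kN.
ΣF_y = 0: L_y + 19.1932 − 20 − 40 − 50 = 0 → L_y = 90.81 kN.
ΣF_x = 0: no horizontal applied forces, so L_x = 0.

L_x = 0, L_y = 90.81 kN, R_y = 19.19 kN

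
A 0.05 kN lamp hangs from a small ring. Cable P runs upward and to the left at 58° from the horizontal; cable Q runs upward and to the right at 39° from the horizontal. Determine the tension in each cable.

T_P = 0.03915 kN, T_Q = 0.02669 kN

ΣF_x = 0: −T_P·cos58° + T_Q·cos39° = 0 → T_Q = 0.681879·T_P.
ΣF_y = 0: T_P·sin58° + T_Q·sin39° = 0.05.
Substitute: T_P·(0.848048 + 0.681879·0.62932) = 0.05 → T_P = 0.0391491 ≈ 0.03915 kN.
Then T_Q = 0.681879 × 0.0391491 = 0.02669 kN.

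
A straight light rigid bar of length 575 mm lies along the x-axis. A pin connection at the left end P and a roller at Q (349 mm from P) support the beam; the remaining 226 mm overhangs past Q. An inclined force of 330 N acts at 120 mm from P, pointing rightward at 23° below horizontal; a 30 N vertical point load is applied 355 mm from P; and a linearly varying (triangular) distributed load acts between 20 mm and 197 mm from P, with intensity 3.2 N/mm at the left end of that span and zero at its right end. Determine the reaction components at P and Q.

Resultant of the triangular load: ½ × 3.2 × 177 = 283.2 N, acting at 79 mm from P (one-third of the span from the peak).
Moments about P: Q_y·349 − 330·sin23°·120 − 30·355 − (½·3.2·177)·79 = 0 → Q_y = 48495.8/349 = 138.956 ≈ 139.0 N.
ΣF_y = 0: P_y + 138.956 − 330·sin23° − 30 − ½·3.2·177 = 0 → P_y = 303.2 N.
ΣF_x = 0: P_x + 330·cos23° = 0 → P_x = -303.8 N.

P_x = -303.8 N, P_y = 303.2 N, Q_y = 139.0 N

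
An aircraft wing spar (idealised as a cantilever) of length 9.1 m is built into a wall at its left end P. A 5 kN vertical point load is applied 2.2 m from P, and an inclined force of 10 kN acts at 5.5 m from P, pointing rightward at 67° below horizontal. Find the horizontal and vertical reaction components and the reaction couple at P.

P_x = -3.907 kN, P_y = 14.21 kN, M_P = 61.63 kN·m

ΣF_x = 0: P_x + 10·cos67° = 0 → P_x = -3.907 kN.
ΣF_y = 0: P_y − 5 − 10·sin67° = 0 → P_y = 14.21 kN.
ΣM about P: M_P − 5·2.2 − 10·sin67°·5.5 = 0 → M_P = 61.63 kN·m.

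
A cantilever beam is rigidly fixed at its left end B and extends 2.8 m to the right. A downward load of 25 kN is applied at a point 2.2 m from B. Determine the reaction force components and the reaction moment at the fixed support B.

ΣF_x = 0: B_x = 0.
ΣF_y = 0: B_y − 25 = 0 → B_y = 25.00 kN.
ΣM about B: M_B − 25·2.2 = 0 → M_B = 55.00 kN·m.

B_x = 0, B_y = 25.00 kN, M_B = 55.00 kN·m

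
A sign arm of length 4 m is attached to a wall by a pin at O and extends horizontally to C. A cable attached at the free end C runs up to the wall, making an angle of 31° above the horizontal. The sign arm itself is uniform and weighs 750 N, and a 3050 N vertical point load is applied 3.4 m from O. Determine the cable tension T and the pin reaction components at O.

ΣM about O: T·sin31°·4 − 750·2 − 3050·3.4 = 0 → T = 11870/(4·0.515038) = 5761.71 ≈ 5762 N.
ΣF_x = 0: O_x − T·cos31° = 0 → O_x = 5761.71 × 0.857167 = 4939 N.
ΣF_y = 0: O_y + T·sin31° − 750 − 3050 = 0 → O_y = 3800 − 5761.71 × 0.515038 = 832.5 N.

T = 5762 N, O_x = 4939 N, O_y = 832.5 N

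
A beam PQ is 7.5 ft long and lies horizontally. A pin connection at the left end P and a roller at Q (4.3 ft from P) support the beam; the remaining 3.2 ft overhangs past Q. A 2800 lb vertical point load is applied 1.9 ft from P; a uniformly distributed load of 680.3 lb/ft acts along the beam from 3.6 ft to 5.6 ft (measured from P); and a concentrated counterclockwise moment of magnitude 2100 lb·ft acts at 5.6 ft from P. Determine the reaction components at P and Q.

P_x = 0, P_y = 1956 lb, Q_y = 2204 lb

Resultant of the distributed load: 680.3 × 2 = 1360.6 lb at 4.6 ft from P.
Moments about P: Q_y·4.3 − 2800·1.9 − (680.3·2)·4.6 + 2100 = 0 → Q_y = 9478.76/4.3 = 2204.36 ≈ 2204 lb.
ΣF_y = 0: P_y + 2204.36 − 2800 − 680.3·2 = 0 → P_y = 1956 lb.
ΣF_x = 0: no horizontal applied forces, so P_x = 0.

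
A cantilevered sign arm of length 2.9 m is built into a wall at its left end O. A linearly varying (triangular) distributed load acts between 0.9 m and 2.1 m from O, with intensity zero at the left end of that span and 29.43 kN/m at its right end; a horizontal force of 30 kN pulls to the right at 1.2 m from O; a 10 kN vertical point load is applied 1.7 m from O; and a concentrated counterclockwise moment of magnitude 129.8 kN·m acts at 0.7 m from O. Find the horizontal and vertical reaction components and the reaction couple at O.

O_x = -30.00 kN, O_y = 27.66 kN, M_O = -82.78 kN·m

Resultant of the triangular load: ½ × 29.43 × 1.2 = 17.658 kN, acting at 1.7 m from O (one-third of the span from the peak).
ΣF_x = 0: O_x + 30 = 0 → O_x = -30.00 kN.
ΣF_y = 0: O_y − ½·29.43·1.2 − 10 = 0 → O_y = 27.66 kN.
ΣM about O: M_O − (½·29.43·1.2)·1.7 − 10·1.7 + 129.8 = 0 → M_O = -82.78 kN·m.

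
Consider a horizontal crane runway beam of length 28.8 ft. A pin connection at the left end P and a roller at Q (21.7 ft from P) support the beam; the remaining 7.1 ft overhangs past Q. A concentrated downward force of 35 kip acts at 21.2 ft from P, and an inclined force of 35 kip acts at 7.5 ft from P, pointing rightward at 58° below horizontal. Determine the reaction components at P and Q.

ΣM about P: Q_y·21.7 − 35·21.2 − 35·sin58°·7.5 = 0 → Q_y = 964.613/21.7 = 44.4522 ≈ 44.45 kip.
ΣF_y = 0: P_y + 44.4522 − 35 − 35·sin58° = 0 → P_y = 20.23 kip.
ΣF_x = 0: P_x + 35·cos58° = 0 → P_x = -18.55 kip.

P_x = -18.55 kip, P_y = 20.23 kip, Q_y = 44.45 kip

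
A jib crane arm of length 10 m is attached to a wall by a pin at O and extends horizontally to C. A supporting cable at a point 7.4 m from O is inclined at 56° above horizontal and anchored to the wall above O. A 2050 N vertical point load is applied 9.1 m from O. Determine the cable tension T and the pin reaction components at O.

T = 3041 N, O_x = 1700 N, O_y = -470.9 N

ΣM about O: T·sin56°·7.4 − 2050·9.1 = 0 → T = 18655/(7.4·0.829038) = 3040.81 ≈ 3041 N.
ΣF_x = 0: O_x − T·cos56° = 0 → O_x = 3040.81 × 0.559193 = 1700 N.
ΣF_y = 0: O_y + T·sin56° − 2050 = 0 → O_y = 2050 − 3040.81 × 0.829038 = -470.9 N.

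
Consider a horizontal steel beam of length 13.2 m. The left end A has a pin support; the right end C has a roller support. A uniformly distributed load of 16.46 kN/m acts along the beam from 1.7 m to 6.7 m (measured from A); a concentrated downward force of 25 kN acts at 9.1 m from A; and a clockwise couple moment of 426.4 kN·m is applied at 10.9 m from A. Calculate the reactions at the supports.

Resultant of the distributed load: 16.46 × 5 = 82.3 kN at 4.2 m from A.
ΣM about A: C_y·13.2 − (16.46·5)·4.2 − 25·9.1 − 426.4 = 0 → C_y = 999.56/13.2 = 75.7242 ≈ 75.72 kN.
ΣF_y = 0: A_y + 75.7242 − 16.46·5 − 25 = 0 → A_y = 31.58 kN.
ΣF_x = 0: no horizontal applied forces, so A_x = 0.

A_x = 0, A_y = 31.58 kN, C_y = 75.72 kN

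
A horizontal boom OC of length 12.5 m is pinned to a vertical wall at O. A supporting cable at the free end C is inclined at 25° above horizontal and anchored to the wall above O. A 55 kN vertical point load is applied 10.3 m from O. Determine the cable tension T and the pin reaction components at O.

ΣM about O: T·sin25°·12.5 − 55·10.3 = 0 → T = 566.5/(12.5·0.422618) = 107.236 ≈ 107.2 kN.
ΣF_x = 0: O_x − T·cos25° = 0 → O_x = 107.236 × 0.906308 = 97.19 kN.
ΣF_y = 0: O_y + T·sin25° − 55 = 0 → O_y = 55 − 107.236 × 0.422618 = 9.680 kN.

T = 107.2 kN, O_x = 97.19 kN, O_y = 9.680 kN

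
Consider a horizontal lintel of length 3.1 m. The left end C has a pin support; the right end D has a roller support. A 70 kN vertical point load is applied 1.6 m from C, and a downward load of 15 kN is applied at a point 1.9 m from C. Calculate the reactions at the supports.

Moments about C: D_y·3.1 − 70·1.6 − 15·1.9 = 0 → D_y = 140.5/3.1 = 45.3226 ≈ 45.32 kN.
ΣF_y = 0: C_y + 45.3226 − 70 − 15 = 0 → C_y = 39.68 kN.
ΣF_x = 0: no horizontal applied forces, so C_x = 0.

C_x = 0, C_y = 39.68 kN, D_y = 45.32 kN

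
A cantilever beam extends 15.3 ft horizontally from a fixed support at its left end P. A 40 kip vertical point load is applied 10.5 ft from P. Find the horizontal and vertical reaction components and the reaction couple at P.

P_x = 0, P_y = 40.00 kip, M_P = 420.0 kip·ft

ΣF_x = 0: P_x = 0.
ΣF_y = 0: P_y − 40 = 0 → P_y = 40.00 kip.
ΣM about P: M_P − 40·10.5 = 0 → M_P = 420.0 kip·ft.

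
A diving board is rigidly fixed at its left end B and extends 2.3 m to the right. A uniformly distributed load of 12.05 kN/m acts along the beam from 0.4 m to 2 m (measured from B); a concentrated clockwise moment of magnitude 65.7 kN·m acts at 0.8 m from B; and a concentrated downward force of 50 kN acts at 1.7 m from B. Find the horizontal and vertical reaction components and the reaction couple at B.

B_x = 0, B_y = 69.28 kN, M_B = 173.8 kN·m

Resultant of the distributed load: 12.05 × 1.6 = 19.28 kN at 1.2 m from B.
ΣF_x = 0: B_x = 0.
ΣF_y = 0: B_y − 12.05·1.6 − 50 = 0 → B_y = 69.28 kN.
ΣM about B: M_B − (12.05·1.6)·1.2 − 65.7 − 50·1.7 = 0 → M_B = 173.8 kN·m.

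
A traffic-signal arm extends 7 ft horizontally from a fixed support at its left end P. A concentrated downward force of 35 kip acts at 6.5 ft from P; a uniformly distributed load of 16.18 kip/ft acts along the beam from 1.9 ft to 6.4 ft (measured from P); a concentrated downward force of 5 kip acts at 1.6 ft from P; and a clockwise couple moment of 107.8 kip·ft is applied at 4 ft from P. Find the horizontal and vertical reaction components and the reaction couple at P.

P_x = 0, P_y = 112.8 kip, M_P = 645.5 kip·ft

Resultant of the distributed load: 16.18 × 4.5 = 72.81 kip at 4.15 ft from P.
ΣF_x = 0: P_x = 0.
ΣF_y = 0: P_y − 35 − 16.18·4.5 − 5 = 0 → P_y = 112.8 kip.
ΣM about P: M_P − 35·6.5 − (16.18·4.5)·4.15 − 5·1.6 − 107.8 = 0 → M_P = 645.5 kip·ft.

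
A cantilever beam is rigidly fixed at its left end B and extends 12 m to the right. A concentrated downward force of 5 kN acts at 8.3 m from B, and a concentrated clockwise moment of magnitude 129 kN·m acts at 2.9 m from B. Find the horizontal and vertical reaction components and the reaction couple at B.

B_x = 0, B_y = 5.000 kN, M_B = 170.5 kN·m

ΣF_x = 0: B_x = 0.
ΣF_y = 0: B_y − 5 = 0 → B_y = 5.000 kN.
ΣM about B: M_B − 5·8.3 − 129 = 0 → M_B = 170.5 kN·m.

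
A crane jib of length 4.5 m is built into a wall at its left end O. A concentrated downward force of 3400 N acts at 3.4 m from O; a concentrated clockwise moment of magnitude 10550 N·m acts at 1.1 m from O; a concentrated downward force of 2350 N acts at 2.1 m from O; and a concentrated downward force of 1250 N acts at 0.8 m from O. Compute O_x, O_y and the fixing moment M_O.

ΣF_x = 0: O_x = 0.
ΣF_y = 0: O_y − 3400 − 2350 − 1250 = 0 → O_y = 7000 N.
ΣM about O: M_O − 3400·3.4 − 10550 − 2350·2.1 − 1250·0.8 = 0 → M_O = 28040 N·m.

O_x = 0, O_y = 7000 N, M_O = 28040 N·m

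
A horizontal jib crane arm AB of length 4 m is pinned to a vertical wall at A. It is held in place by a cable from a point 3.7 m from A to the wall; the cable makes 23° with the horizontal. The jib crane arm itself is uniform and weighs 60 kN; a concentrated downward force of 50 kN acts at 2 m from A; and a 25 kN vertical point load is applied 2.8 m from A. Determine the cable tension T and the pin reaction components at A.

T = 200.6 kN, A_x = 184.6 kN, A_y = 56.62 kN

ΣM about A: T·sin23°·3.7 − 60·2 − 50·2 − 25·2.8 = 0 → T = 290/(3.7·0.390731) = 200.594 ≈ 200.6 kN.
ΣF_x = 0: A_x − T·cos23° = 0 → A_x = 200.594 × 0.920505 = 184.6 kN.
ΣF_y = 0: A_y + T·sin23° − 60 − 50 − 25 = 0 → A_y = 135 − 200.594 × 0.390731 = 56.62 kN.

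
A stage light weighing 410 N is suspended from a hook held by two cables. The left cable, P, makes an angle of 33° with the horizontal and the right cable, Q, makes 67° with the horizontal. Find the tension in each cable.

ΣF_x = 0: −T_P·cos33° + T_Q·cos67° = 0 → T_Q = 2.14641·T_P.
ΣF_y = 0: T_P·sin33° + T_Q·sin67° = 410.
Substitute: T_P·(0.544639 + 2.14641·0.920505) = 410 → T_P = 162.671 ≈ 162.7 N.
Then T_Q = 2.14641 × 162.671 = 349.2 N.

T_P = 162.7 N, T_Q = 349.2 N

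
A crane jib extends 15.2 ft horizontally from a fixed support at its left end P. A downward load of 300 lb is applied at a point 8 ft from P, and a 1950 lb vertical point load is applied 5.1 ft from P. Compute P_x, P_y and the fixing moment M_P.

P_x = 0, P_y = 2250 lb, M_P = 12340 lb·ft

ΣF_x = 0: P_x = 0.
ΣF_y = 0: P_y − 300 − 1950 = 0 → P_y = 2250 lb.
ΣM about P: M_P − 300·8 − 1950·5.1 = 0 → M_P = 12340 lb·ft.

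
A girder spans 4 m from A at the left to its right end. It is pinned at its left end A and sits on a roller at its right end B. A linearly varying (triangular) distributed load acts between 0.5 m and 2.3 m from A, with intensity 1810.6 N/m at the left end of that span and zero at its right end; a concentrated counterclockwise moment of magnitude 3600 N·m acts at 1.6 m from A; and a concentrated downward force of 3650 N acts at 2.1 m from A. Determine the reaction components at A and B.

Resultant of the triangular load: ½ × 1810.6 × 1.8 = 1629.54 N, acting at 1.1 m from A (one-third of the span from the peak).
ΣM about A: B_y·4 − (½·1810.6·1.8)·1.1 + 3600 − 3650·2.1 = 0 → B_y = 5857.494/4 = 1464.37 ≈ 1464 N.
ΣF_y = 0: A_y + 1464.37 − ½·1810.6·1.8 − 3650 = 0 → A_y = 3815 N.
ΣF_x = 0: no horizontal applied forces, so A_x = 0.

A_x = 0, A_y = 3815 N, B_y = 1464 N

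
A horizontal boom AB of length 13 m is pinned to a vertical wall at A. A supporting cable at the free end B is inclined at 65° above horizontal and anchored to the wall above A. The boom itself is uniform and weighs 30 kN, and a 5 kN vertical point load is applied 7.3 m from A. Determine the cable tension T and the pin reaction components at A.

ΣM about A: T·sin65°·13 − 30·6.5 − 5·7.3 = 0 → T = 231.5/(13·0.906308) = 19.6486 ≈ 19.65 kN.
ΣF_x = 0: A_x − T·cos65° = 0 → A_x = 19.6486 × 0.422618 = 8.304 kN.
ΣF_y = 0: A_y + T·sin65° − 30 − 5 = 0 → A_y = 35 − 19.6486 × 0.906308 = 17.19 kN.

T = 19.65 kN, A_x = 8.304 kN, A_y = 17.19 kN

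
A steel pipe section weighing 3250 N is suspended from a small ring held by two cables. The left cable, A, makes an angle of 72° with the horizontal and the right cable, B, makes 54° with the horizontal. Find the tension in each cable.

T_A = 2361 N, T_B = 1241 N

ΣF_x = 0: −T_A·cos72° + T_B·cos54° = 0 → T_B = 0.525731·T_A.
ΣF_y = 0: T_A·sin72° + T_B·sin54° = 3250.
Substitute: T_A·(0.951057 + 0.525731·0.809017) = 3250 → T_A = 2361.26 ≈ 2361 N.
Then T_B = 0.525731 × 2361.26 = 1241 N.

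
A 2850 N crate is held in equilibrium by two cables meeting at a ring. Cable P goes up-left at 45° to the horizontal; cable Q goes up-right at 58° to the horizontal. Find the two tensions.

T_P = 1550 N, T_Q = 2068 N

ΣF_x = 0: −T_P·cos45° + T_Q·cos58° = 0 → T_Q = 1.33437·T_P.
ΣF_y = 0: T_P·sin45° + T_Q·sin58° = 2850.
Substitute: T_P·(0.707107 + 1.33437·0.848048) = 2850 → T_P = 1549.99 ≈ 1550 N.
Then T_Q = 1.33437 × 1549.99 = 2068 N.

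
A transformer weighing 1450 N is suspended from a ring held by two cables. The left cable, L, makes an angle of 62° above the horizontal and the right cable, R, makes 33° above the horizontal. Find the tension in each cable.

ΣF_x = 0: −T_L·cos62° + T_R·cos33° = 0 → T_R = 0.559781·T_L.
ΣF_y = 0: T_L·sin62° + T_R·sin33° = 1450.
Substitute: T_L·(0.882948 + 0.559781·0.544639) = 1450 → T_L = 1220.72 ≈ 1221 N.
Then T_R = 0.559781 × 1220.72 = 683.3 N.

T_L = 1221 N, T_R = 683.3 N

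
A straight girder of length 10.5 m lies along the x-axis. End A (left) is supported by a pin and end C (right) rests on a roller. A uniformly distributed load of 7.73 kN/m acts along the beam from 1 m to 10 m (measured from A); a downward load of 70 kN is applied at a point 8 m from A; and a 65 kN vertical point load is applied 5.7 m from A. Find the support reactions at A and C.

A_x = 0, A_y = 79.51 kN, C_y = 125.1 kN

Resultant of the distributed load: 7.73 × 9 = 69.57 kN at 5.5 m from A.
ΣM about A: C_y·10.5 − (7.73·9)·5.5 − 70·8 − 65·5.7 = 0 → C_y = 1313.135/10.5 = 125.06 ≈ 125.1 kN.
ΣF_y = 0: A_y + 125.06 − 7.73·9 − 70 − 65 = 0 → A_y = 79.51 kN.
ΣF_x = 0: no horizontal applied forces, so A_x = 0.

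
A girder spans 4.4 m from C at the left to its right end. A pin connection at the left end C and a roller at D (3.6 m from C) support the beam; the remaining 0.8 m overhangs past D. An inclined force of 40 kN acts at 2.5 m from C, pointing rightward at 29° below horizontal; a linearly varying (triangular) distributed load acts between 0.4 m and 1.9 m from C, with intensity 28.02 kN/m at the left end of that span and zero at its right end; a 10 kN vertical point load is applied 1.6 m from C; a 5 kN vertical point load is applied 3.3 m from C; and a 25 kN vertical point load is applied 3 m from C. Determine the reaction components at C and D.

Resultant of the triangular load: ½ × 28.02 × 1.5 = 21.015 kN, acting at 0.9 m from C (one-third of the span from the peak).
Taking moments about C: D_y·3.6 − 40·sin29°·2.5 − (½·28.02·1.5)·0.9 − 10·1.6 − 5·3.3 − 25·3 = 0 → D_y = 174.894/3.6 = 48.5817 ≈ 48.58 kN.
ΣF_y = 0: C_y + 48.5817 − 40·sin29° − ½·28.02·1.5 − 10 − 5 − 25 = 0 → C_y = 31.83 kN.
ΣF_x = 0: C_x + 40·cos29° = 0 → C_x = -34.98 kN.

C_x = -34.98 kN, C_y = 31.83 kN, D_y = 48.58 kN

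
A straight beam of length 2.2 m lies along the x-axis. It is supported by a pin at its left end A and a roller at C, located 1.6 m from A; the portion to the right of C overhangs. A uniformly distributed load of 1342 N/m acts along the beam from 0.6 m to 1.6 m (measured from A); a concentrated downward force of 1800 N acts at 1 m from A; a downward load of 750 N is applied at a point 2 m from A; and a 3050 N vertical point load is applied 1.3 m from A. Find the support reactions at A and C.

Resultant of the distributed load: 1342 × 1 = 1342 N at 1.1 m from A.
ΣM about A: C_y·1.6 − (1342·1)·1.1 − 1800·1 − 750·2 − 3050·1.3 = 0 → C_y = 8741.2/1.6 = 5463.25 ≈ 5463 N.
ΣF_y = 0: A_y + 5463.25 − 1342·1 − 1800 − 750 − 3050 = 0 → A_y = 1479 N.
ΣF_x = 0: no horizontal applied forces, so A_x = 0.

A_x = 0, A_y = 1479 N, C_y = 5463 N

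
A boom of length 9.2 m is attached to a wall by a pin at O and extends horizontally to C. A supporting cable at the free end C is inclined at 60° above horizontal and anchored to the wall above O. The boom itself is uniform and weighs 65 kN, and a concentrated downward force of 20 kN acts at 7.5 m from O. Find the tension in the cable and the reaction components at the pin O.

ΣM about O: T·sin60°·9.2 − 65·4.6 − 20·7.5 = 0 → T = 449/(9.2·0.866025) = 56.3544 ≈ 56.35 kN.
ΣF_x = 0: O_x − T·cos60° = 0 → O_x = 56.3544 × 0.5 = 28.18 kN.
ΣF_y = 0: O_y + T·sin60° − 65 − 20 = 0 → O_y = 85 − 56.3544 × 0.866025 = 36.20 kN.

T = 56.35 kN, O_x = 28.18 kN, O_y = 36.20 kN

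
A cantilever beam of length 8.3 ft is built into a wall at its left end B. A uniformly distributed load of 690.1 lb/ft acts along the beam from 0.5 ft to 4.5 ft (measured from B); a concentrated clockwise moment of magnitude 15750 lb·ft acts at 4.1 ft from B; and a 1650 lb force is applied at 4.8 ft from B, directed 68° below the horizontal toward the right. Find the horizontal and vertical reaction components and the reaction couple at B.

B_x = -618.1 lb, B_y = 4290 lb, M_B = 29990 lb·ft

Resultant of the distributed load: 690.1 × 4 = 2760.4 lb at 2.5 ft from B.
ΣF_x = 0: B_x + 1650·cos68° = 0 → B_x = -618.1 lb.
ΣF_y = 0: B_y − 690.1·4 − 1650·sin68° = 0 → B_y = 4290 lb.
ΣM about B: M_B − (690.1·4)·2.5 − 15750 − 1650·sin68°·4.8 = 0 → M_B = 29990 lb·ft.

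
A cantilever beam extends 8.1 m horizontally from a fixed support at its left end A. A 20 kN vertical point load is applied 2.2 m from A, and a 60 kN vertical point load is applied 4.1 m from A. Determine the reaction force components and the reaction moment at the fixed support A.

A_x = 0, A_y = 80.00 kN, M_A = 290.0 kN·m

ΣF_x = 0: A_x = 0.
ΣF_y = 0: A_y − 20 − 60 = 0 → A_y = 80.00 kN.
ΣM about A: M_A − 20·2.2 − 60·4.1 = 0 → M_A = 290.0 kN·m.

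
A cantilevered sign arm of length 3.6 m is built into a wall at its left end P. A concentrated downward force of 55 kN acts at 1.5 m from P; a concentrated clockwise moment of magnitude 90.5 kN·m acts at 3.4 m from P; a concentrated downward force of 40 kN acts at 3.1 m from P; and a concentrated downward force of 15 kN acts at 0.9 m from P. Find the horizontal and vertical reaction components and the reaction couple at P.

ΣF_x = 0: P_x = 0.
ΣF_y = 0: P_y − 55 − 40 − 15 = 0 → P_y = 110.0 kN.
ΣM about P: M_P − 55·1.5 − 90.5 − 40·3.1 − 15·0.9 = 0 → M_P = 310.5 kN·m.

P_x = 0, P_y = 110.0 kN, M_P = 310.5 kN·m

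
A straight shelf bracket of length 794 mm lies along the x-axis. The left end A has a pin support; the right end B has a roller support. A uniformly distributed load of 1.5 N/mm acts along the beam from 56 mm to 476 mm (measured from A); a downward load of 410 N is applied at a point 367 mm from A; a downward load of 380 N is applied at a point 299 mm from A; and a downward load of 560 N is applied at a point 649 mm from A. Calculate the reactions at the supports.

A_x = 0, A_y = 978.6 N, B_y = 1001 N

Resultant of the distributed load: 1.5 × 420 = 630 N at 266 mm from A.
Moments about A: B_y·794 − (1.5·420)·266 − 410·367 − 380·299 − 560·649 = 0 → B_y = 795110/794 = 1001.4 ≈ 1001 N.
ΣF_y = 0: A_y + 1001.4 − 1.5·420 − 410 − 380 − 560 = 0 → A_y = 978.6 N.
ΣF_x = 0: no horizontal applied forces, so A_x = 0.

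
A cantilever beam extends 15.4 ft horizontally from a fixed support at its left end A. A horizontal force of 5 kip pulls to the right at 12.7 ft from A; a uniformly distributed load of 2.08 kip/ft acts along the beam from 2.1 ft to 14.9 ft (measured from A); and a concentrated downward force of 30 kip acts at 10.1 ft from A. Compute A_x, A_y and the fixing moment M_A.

Resultant of the distributed load: 2.08 × 12.8 = 26.624 kip at 8.5 ft from A.
ΣF_x = 0: A_x + 5 = 0 → A_x = -5.000 kip.
ΣF_y = 0: A_y − 2.08·12.8 − 30 = 0 → A_y = 56.62 kip.
ΣM about A: M_A − (2.08·12.8)·8.5 − 30·10.1 = 0 → M_A = 529.3 kip·ft.

A_x = -5.000 kip, A_y = 56.62 kip, M_A = 529.3 kip·ft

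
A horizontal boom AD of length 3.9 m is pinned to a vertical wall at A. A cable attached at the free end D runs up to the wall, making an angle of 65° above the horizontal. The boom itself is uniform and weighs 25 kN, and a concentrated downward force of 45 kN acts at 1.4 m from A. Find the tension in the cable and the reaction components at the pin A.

ΣM about A: T·sin65°·3.9 − 25·1.95 − 45·1.4 = 0 → T = 111.75/(3.9·0.906308) = 31.616 ≈ 31.62 kN.
ΣF_x = 0: A_x − T·cos65° = 0 → A_x = 31.616 × 0.422618 = 13.36 kN.
ΣF_y = 0: A_y + T·sin65° − 25 − 45 = 0 → A_y = 70 − 31.616 × 0.906308 = 41.35 kN.

T = 31.62 kN, A_x = 13.36 kN, A_y = 41.35 kN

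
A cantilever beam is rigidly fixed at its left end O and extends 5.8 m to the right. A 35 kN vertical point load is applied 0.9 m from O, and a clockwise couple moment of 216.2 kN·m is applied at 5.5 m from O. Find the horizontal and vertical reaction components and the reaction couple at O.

ΣF_x = 0: O_x = 0.
ΣF_y = 0: O_y − 35 = 0 → O_y = 35.00 kN.
ΣM about O: M_O − 35·0.9 − 216.2 = 0 → M_O = 247.7 kN·m.

O_x = 0, O_y = 35.00 kN, M_O = 247.7 kN·m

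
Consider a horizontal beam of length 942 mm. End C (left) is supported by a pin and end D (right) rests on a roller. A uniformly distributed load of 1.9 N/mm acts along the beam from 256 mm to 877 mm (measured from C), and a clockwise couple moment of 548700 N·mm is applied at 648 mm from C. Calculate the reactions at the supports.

C_x = 0, C_y = -112.2 N, D_y = 1292 N

Resultant of the distributed load: 1.9 × 621 = 1179.9 N at 566.5 mm from C.
Moments about C: D_y·942 − (1.9·621)·566.5 − 548700 = 0 → D_y = 1217113.35/942 = 1292.05 ≈ 1292 N.
ΣF_y = 0: C_y + 1292.05 − 1.9·621 = 0 → C_y = -112.2 N.
ΣF_x = 0: no horizontal applied forces, so C_x = 0.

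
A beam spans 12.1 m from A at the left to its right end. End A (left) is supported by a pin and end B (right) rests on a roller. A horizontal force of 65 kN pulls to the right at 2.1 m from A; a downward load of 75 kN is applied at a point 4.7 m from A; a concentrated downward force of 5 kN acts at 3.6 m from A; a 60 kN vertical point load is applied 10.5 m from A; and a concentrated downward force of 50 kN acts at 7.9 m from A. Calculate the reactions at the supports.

A_x = -65.00 kN, A_y = 74.67 kN, B_y = 115.3 kN

Taking moments about A: B_y·12.1 − 75·4.7 − 5·3.6 − 60·10.5 − 50·7.9 = 0 → B_y = 1395.5/12.1 = 115.331 ≈ 115.3 kN.
ΣF_y = 0: A_y + 115.331 − 75 − 5 − 60 − 50 = 0 → A_y = 74.67 kN.
ΣF_x = 0: A_x + 65 = 0 → A_x = -65.00 kN.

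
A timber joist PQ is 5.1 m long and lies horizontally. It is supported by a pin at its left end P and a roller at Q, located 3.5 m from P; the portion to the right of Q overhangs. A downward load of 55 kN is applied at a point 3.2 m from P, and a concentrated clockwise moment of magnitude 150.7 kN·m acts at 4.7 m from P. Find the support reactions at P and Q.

Moments about P: Q_y·3.5 − 55·3.2 − 150.7 = 0 → Q_y = 326.7/3.5 = 93.3429 ≈ 93.34 kN.
ΣF_y = 0: P_y + 93.3429 − 55 = 0 → P_y = -38.34 kN.
ΣF_x = 0: no horizontal applied forces, so P_x = 0.

P_x = 0, P_y = -38.34 kN, Q_y = 93.34 kN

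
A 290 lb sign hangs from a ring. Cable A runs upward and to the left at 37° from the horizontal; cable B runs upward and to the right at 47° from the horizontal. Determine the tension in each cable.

ΣF_x = 0: −T_A·cos37° + T_B·cos47° = 0 → T_B = 1.17102·T_A.
ΣF_y = 0: T_A·sin37° + T_B·sin47° = 290.
Substitute: T_A·(0.601815 + 1.17102·0.731354) = 290 → T_A = 198.869 ≈ 198.9 lb.
Then T_B = 1.17102 × 198.869 = 232.9 lb.

T_A = 198.9 lb, T_B = 232.9 lb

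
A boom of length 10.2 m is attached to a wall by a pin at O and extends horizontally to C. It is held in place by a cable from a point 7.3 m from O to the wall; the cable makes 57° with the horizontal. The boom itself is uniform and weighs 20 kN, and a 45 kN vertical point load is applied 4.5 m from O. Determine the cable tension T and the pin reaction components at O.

T = 49.74 kN, O_x = 27.09 kN, O_y = 23.29 kN

ΣM about O: T·sin57°·7.3 − 20·5.1 − 45·4.5 = 0 → T = 304.5/(7.3·0.838671) = 49.7362 ≈ 49.74 kN.
ΣF_x = 0: O_x − T·cos57° = 0 → O_x = 49.7362 × 0.544639 = 27.09 kN.
ΣF_y = 0: O_y + T·sin57° − 20 − 45 = 0 → O_y = 65 − 49.7362 × 0.838671 = 23.29 kN.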